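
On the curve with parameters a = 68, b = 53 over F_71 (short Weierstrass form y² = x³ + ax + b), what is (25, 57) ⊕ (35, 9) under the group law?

(17, 4)

(25, 57) + (35, 9). λ = (9 - 57)/(35 - 25) ≡ 23/10 mod 71. 10⁻¹ ≡ 64 (mod 71), so λ ≡ 52.
  x = λ² - 25 - 35 = 2704 - 60 ≡ 17; y = λ·(25 - 17) - 57 ≡ 4. → (17, 4)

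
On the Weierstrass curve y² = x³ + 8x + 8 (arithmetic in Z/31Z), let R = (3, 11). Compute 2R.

tangent at (3, 11): λ = (3·3² + 8)/(2·11) ≡ 4/22. 22⁻¹ ≡ 24 (mod 31) since 22·24 = 528 ≡ 1, so λ ≡ 4·24 ≡ 3.
  x = λ² - 3 - 3 = 9 - 6 ≡ 3; y = λ·(3 - 3) - 11 ≡ 20. → (3, 20)

(3, 20)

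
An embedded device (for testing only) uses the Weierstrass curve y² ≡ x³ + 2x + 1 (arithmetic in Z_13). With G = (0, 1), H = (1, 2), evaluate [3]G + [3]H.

First 3G:
Repeated addition: build up to 3G.
2G: tangent at (0, 1): λ = (3·0² + 2)/(2·1) ≡ 2/2. 2⁻¹ ≡ 7 (mod 13) since 2·7 = 14 ≡ 1, so λ ≡ 2·7 ≡ 1.
  x = λ² - 0 - 0 = 1 - 0 ≡ 1; y = λ·(0 - 1) - 1 ≡ 11. → (1, 11)
3G: (1, 11) + (0, 1). λ = (1 - 11)/(0 - 1) ≡ 3/12 mod 13. 12⁻¹ ≡ 12 (mod 13) since 12·12 = 144 ≡ 1, so λ ≡ 10.
  x = λ² - 1 - 0 = 100 - 1 ≡ 8; y = λ·(1 - 8) - 11 ≡ 10. → (8, 10)
3G = (8, 10).
Next 3H:
Repeated addition: build up to 3H.
2H: tangent at (1, 2): λ = (3·1² + 2)/(2·2) ≡ 5/4. 4⁻¹ ≡ 10 (mod 13), so λ ≡ 5·10 ≡ 11.
  x = λ² - 1 - 1 = 121 - 2 ≡ 2; y = λ·(1 - 2) - 2 ≡ 0. → (2, 0)
3H: (2, 0) + (1, 2). λ = (2 - 0)/(1 - 2) ≡ 2/12 mod 13. 12⁻¹ ≡ 12 (mod 13) since 12·12 = 144 ≡ 1, so λ ≡ 11.
  x = λ² - 2 - 1 = 121 - 3 ≡ 1; y = λ·(2 - 1) - 0 ≡ 11. → (1, 11)
3H = (1, 11).
Finally 3G + 3H:
(8, 10) + (1, 11). λ = (11 - 10)/(1 - 8) ≡ 1/6 mod 13. 6⁻¹ ≡ 11 (mod 13) since 6·11 = 66 ≡ 1, so λ ≡ 11.
  x = λ² - 8 - 1 = 121 - 9 ≡ 8; y = λ·(8 - 8) - 10 ≡ 3. → (8, 3)

(8, 3)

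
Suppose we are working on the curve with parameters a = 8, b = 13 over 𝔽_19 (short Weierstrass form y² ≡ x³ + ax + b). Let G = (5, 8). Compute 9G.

Repeated addition: build up to 9G.
2G: tangent at (5, 8): λ = (3·5² + 8)/(2·8) ≡ 7/16. 16⁻¹ ≡ 6 (mod 19) since 16·6 = 96 ≡ 1, so λ ≡ 7·6 ≡ 4.
  x = λ² - 5 - 5 = 16 - 10 ≡ 6; y = λ·(5 - 6) - 8 ≡ 7. → (6, 7)
3G: (6, 7) + (5, 8). λ = (8 - 7)/(5 - 6) ≡ 1/18 mod 19. 18⁻¹ ≡ 18 (mod 19), so λ ≡ 18.
  x = λ² - 6 - 5 = 324 - 11 ≡ 9; y = λ·(6 - 9) - 7 ≡ 15. → (9, 15)
4G: (9, 15) + (5, 8). λ = (8 - 15)/(5 - 9) ≡ 12/15 mod 19. 15⁻¹ ≡ 14 (mod 19) since 15·14 = 210 ≡ 1, so λ ≡ 16.
  x = λ² - 9 - 5 = 256 - 14 ≡ 14; y = λ·(9 - 14) - 15 ≡ 0. → (14, 0)
5G: (14, 0) + (5, 8). λ = (8 - 0)/(5 - 14) ≡ 8/10 mod 19. 10⁻¹ ≡ 2 (mod 19) since 10·2 = 20 ≡ 1, so λ ≡ 16.
  x = λ² - 14 - 5 = 256 - 19 ≡ 9; y = λ·(14 - 9) - 0 ≡ 4. → (9, 4)
6G: (9, 4) + (5, 8). λ = (8 - 4)/(5 - 9) ≡ 4/15 mod 19. 15⁻¹ ≡ 14 (mod 19), so λ ≡ 18.
  x = λ² - 9 - 5 = 324 - 14 ≡ 6; y = λ·(9 - 6) - 4 ≡ 12. → (6, 12)
7G: (6, 12) + (5, 8). λ = (8 - 12)/(5 - 6) ≡ 15/18 mod 19. 18⁻¹ ≡ 18 (mod 19), so λ ≡ 4.
  x = λ² - 6 - 5 = 16 - 11 ≡ 5; y = λ·(6 - 5) - 12 ≡ 11. → (5, 11)
8G: (5, 11) + (5, 8): same x and y₁ ≡ -y₂, so the sum is O.
9G: O + (5, 8) = (5, 8) (identity).

(5, 8)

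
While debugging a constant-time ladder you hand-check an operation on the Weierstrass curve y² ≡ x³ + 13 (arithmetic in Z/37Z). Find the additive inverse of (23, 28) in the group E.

-(23, 28) = (23, -28 mod 37) = (23, 9).

(23, 9)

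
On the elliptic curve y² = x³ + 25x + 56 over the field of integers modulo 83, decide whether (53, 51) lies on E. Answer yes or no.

yes

y² = 51² ≡ 28; x³ + 25x + 56 = 150258 ≡ 28 (mod 83). 28 = 28.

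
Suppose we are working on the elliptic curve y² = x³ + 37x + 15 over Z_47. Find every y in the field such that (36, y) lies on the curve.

x³ + 37x + 15 = 48003 ≡ 16 (mod 47).
Square roots of 16 mod 47: 4 and 43 (since 4² = 16 ≡ 16).

4, 43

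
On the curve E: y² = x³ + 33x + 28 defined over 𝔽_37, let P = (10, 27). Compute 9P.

(8, 29)

Repeated addition: build up to 9P.
2P: tangent at (10, 27): λ = (3·10² + 33)/(2·27) ≡ 0/17. 17⁻¹ ≡ 24 (mod 37) since 17·24 = 408 ≡ 1, so λ ≡ 0·24 ≡ 0.
  x = λ² - 10 - 10 = 0 - 20 ≡ 17; y = λ·(10 - 17) - 27 ≡ 10. → (17, 10)
3P: (17, 10) + (10, 27). λ = (27 - 10)/(10 - 17) ≡ 17/30 mod 37. 30⁻¹ ≡ 21 (mod 37), so λ ≡ 24.
  x = λ² - 17 - 10 = 576 - 27 ≡ 31; y = λ·(17 - 31) - 10 ≡ 24. → (31, 24)
4P: (31, 24) + (10, 27). λ = (27 - 24)/(10 - 31) ≡ 3/16 mod 37. 16⁻¹ ≡ 7 (mod 37), so λ ≡ 21.
  x = λ² - 31 - 10 = 441 - 41 ≡ 30; y = λ·(31 - 30) - 24 ≡ 34. → (30, 34)
5P: (30, 34) + (10, 27). λ = (27 - 34)/(10 - 30) ≡ 30/17 mod 37. 17⁻¹ ≡ 24 (mod 37) since 17·24 = 408 ≡ 1, so λ ≡ 17.
  x = λ² - 30 - 10 = 289 - 40 ≡ 27; y = λ·(30 - 27) - 34 ≡ 17. → (27, 17)
6P: (27, 17) + (10, 27). λ = (27 - 17)/(10 - 27) ≡ 10/20 mod 37. 20⁻¹ ≡ 13 (mod 37), so λ ≡ 19.
  x = λ² - 27 - 10 = 361 - 37 ≡ 28; y = λ·(27 - 28) - 17 ≡ 1. → (28, 1)
7P: (28, 1) + (10, 27). λ = (27 - 1)/(10 - 28) ≡ 26/19 mod 37. 19⁻¹ ≡ 2 (mod 37) since 19·2 = 38 ≡ 1, so λ ≡ 15.
  x = λ² - 28 - 10 = 225 - 38 ≡ 2; y = λ·(28 - 2) - 1 ≡ 19. → (2, 19)
8P: (2, 19) + (10, 27). λ = (27 - 19)/(10 - 2) ≡ 8/8 mod 37. 8⁻¹ ≡ 14 (mod 37) since 8·14 = 112 ≡ 1, so λ ≡ 1.
  x = λ² - 2 - 10 = 1 - 12 ≡ 26; y = λ·(2 - 26) - 19 ≡ 31. → (26, 31)
9P: (26, 31) + (10, 27). λ = (27 - 31)/(10 - 26) ≡ 33/21 mod 37. 21⁻¹ ≡ 30 (mod 37) since 21·30 = 630 ≡ 1, so λ ≡ 28.
  x = λ² - 26 - 10 = 784 - 36 ≡ 8; y = λ·(26 - 8) - 31 ≡ 29. → (8, 29)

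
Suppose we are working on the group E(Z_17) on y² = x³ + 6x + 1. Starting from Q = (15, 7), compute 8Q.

Double-and-add on 8 = (1000)₂. Start with Q = (15, 7) for the leading 1-bit.
double: tangent at (15, 7): λ = (3·15² + 6)/(2·7) ≡ 1/14. 14⁻¹ ≡ 11 (mod 17), so λ ≡ 1·11 ≡ 11.
  x = λ² - 15 - 15 = 121 - 30 ≡ 6; y = λ·(15 - 6) - 7 ≡ 7. → (6, 7)
double: tangent at (6, 7): λ = (3·6² + 6)/(2·7) ≡ 12/14. 14⁻¹ ≡ 11 (mod 17) since 14·11 = 154 ≡ 1, so λ ≡ 12·11 ≡ 13.
  x = λ² - 6 - 6 = 169 - 12 ≡ 4; y = λ·(6 - 4) - 7 ≡ 2. → (4, 2)
double: tangent at (4, 2): λ = (3·4² + 6)/(2·2) ≡ 3/4. 4⁻¹ ≡ 13 (mod 17) since 4·13 = 52 ≡ 1, so λ ≡ 3·13 ≡ 5.
  x = λ² - 4 - 4 = 25 - 8 ≡ 0; y = λ·(4 - 0) - 2 ≡ 1. → (0, 1)

(0, 1)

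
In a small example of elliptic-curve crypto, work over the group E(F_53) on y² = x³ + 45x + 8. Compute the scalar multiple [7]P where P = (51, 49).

(3, 45)

Double-and-add on 7 = (111)₂. Start with P = (51, 49) for the leading 1-bit.
double: tangent at (51, 49): λ = (3·51² + 45)/(2·49) ≡ 4/45. 45⁻¹ ≡ 33 (mod 53), so λ ≡ 4·33 ≡ 26.
  x = λ² - 51 - 51 = 676 - 102 ≡ 44; y = λ·(51 - 44) - 49 ≡ 27. → (44, 27)
add P: (44, 27) + (51, 49). λ = (49 - 27)/(51 - 44) ≡ 22/7 mod 53. 7⁻¹ ≡ 38 (mod 53), so λ ≡ 41.
  x = λ² - 44 - 51 = 1681 - 95 ≡ 49; y = λ·(44 - 49) - 27 ≡ 33. → (49, 33)
double: tangent at (49, 33): λ = (3·49² + 45)/(2·33) ≡ 40/13. 13⁻¹ ≡ 49 (mod 53), so λ ≡ 40·49 ≡ 52.
  x = λ² - 49 - 49 = 2704 - 98 ≡ 9; y = λ·(49 - 9) - 33 ≡ 33. → (9, 33)
add P: (9, 33) + (51, 49). λ = (49 - 33)/(51 - 9) ≡ 16/42 mod 53. 42⁻¹ ≡ 24 (mod 53), so λ ≡ 13.
  x = λ² - 9 - 51 = 169 - 60 ≡ 3; y = λ·(9 - 3) - 33 ≡ 45. → (3, 45)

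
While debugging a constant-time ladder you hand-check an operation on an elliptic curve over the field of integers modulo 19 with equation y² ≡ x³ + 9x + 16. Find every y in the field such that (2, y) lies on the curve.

2, 17

x³ + 9x + 16 = 42 ≡ 4 (mod 19).
Square roots of 4 mod 19: 2 and 17 (since 2² = 4 ≡ 4).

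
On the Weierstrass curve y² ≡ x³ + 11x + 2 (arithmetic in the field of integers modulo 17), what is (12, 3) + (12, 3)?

tangent at (12, 3): λ = (3·12² + 11)/(2·3) ≡ 1/6. 6⁻¹ ≡ 3 (mod 17), so λ ≡ 1·3 ≡ 3.
  x = λ² - 12 - 12 = 9 - 24 ≡ 2; y = λ·(12 - 2) - 3 ≡ 10. → (2, 10)

(2, 10)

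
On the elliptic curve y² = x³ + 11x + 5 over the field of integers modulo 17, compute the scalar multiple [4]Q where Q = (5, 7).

O

Repeated addition: build up to 4Q.
2Q: tangent at (5, 7): λ = (3·5² + 11)/(2·7) ≡ 1/14. 14⁻¹ ≡ 11 (mod 17) since 14·11 = 154 ≡ 1, so λ ≡ 1·11 ≡ 11.
  x = λ² - 5 - 5 = 121 - 10 ≡ 9; y = λ·(5 - 9) - 7 ≡ 0. → (9, 0)
3Q: (9, 0) + (5, 7). λ = (7 - 0)/(5 - 9) ≡ 7/13 mod 17. 13⁻¹ ≡ 4 (mod 17), so λ ≡ 11.
  x = λ² - 9 - 5 = 121 - 14 ≡ 5; y = λ·(9 - 5) - 0 ≡ 10. → (5, 10)
4Q: (5, 10) + (5, 7): same x and y₁ ≡ -y₂, so the sum is O.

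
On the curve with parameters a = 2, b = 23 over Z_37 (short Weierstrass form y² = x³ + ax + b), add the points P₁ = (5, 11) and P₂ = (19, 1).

(5, 11) + (19, 1). λ = (1 - 11)/(19 - 5) ≡ 27/14 mod 37. 14⁻¹ ≡ 8 (mod 37), so λ ≡ 31.
  x = λ² - 5 - 19 = 961 - 24 ≡ 12; y = λ·(5 - 12) - 11 ≡ 31. → (12, 31)

(12, 31)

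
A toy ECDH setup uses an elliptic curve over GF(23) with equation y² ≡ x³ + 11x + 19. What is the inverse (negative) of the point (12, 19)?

-(12, 19) = (12, -19 mod 23) = (12, 4).

(12, 4)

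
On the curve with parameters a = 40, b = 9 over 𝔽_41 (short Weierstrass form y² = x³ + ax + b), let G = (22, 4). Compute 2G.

(1, 38)

tangent at (22, 4): λ = (3·22² + 40)/(2·4) ≡ 16/8. 8⁻¹ ≡ 36 (mod 41) since 8·36 = 288 ≡ 1, so λ ≡ 16·36 ≡ 2.
  x = λ² - 22 - 22 = 4 - 44 ≡ 1; y = λ·(22 - 1) - 4 ≡ 38. → (1, 38)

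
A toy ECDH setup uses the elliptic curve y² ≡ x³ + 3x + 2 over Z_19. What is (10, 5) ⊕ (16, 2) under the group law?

(17, 8)

(10, 5) + (16, 2). λ = (2 - 5)/(16 - 10) ≡ 16/6 mod 19. 6⁻¹ ≡ 16 (mod 19) since 6·16 = 96 ≡ 1, so λ ≡ 9.
  x = λ² - 10 - 16 = 81 - 26 ≡ 17; y = λ·(10 - 17) - 5 ≡ 8. → (17, 8)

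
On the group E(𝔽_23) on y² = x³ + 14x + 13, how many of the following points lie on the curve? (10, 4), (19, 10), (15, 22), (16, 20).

2

(10, 4): 4² ≡ 16, rhs ≡ 3 → off.
(19, 10): 10² ≡ 8, rhs ≡ 8 → on.
(15, 22): 22² ≡ 1, rhs ≡ 10 → off.
(16, 20): 20² ≡ 9, rhs ≡ 9 → on.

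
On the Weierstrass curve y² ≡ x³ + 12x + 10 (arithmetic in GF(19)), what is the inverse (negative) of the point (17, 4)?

-(17, 4) = (17, -4 mod 19) = (17, 15).

(17, 15)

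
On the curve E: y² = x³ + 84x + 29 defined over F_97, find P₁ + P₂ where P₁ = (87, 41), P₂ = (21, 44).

(85, 3)

(87, 41) + (21, 44). λ = (44 - 41)/(21 - 87) ≡ 3/31 mod 97. 31⁻¹ ≡ 72 (mod 97), so λ ≡ 22.
  x = λ² - 87 - 21 = 484 - 108 ≡ 85; y = λ·(87 - 85) - 41 ≡ 3. → (85, 3)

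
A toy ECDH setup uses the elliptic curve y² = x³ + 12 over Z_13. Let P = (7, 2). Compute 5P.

(7, 11)

Repeated addition: build up to 5P.
2P: tangent at (7, 2): λ = (3·7² + 0)/(2·2) ≡ 4/4. 4⁻¹ ≡ 10 (mod 13), so λ ≡ 4·10 ≡ 1.
  x = λ² - 7 - 7 = 1 - 14 ≡ 0; y = λ·(7 - 0) - 2 ≡ 5. → (0, 5)
3P: (0, 5) + (7, 2). λ = (2 - 5)/(7 - 0) ≡ 10/7 mod 13. 7⁻¹ ≡ 2 (mod 13), so λ ≡ 7.
  x = λ² - 0 - 7 = 49 - 7 ≡ 3; y = λ·(0 - 3) - 5 ≡ 0. → (3, 0)
4P: (3, 0) + (7, 2). λ = (2 - 0)/(7 - 3) ≡ 2/4 mod 13. 4⁻¹ ≡ 10 (mod 13), so λ ≡ 7.
  x = λ² - 3 - 7 = 49 - 10 ≡ 0; y = λ·(3 - 0) - 0 ≡ 8. → (0, 8)
5P: (0, 8) + (7, 2). λ = (2 - 8)/(7 - 0) ≡ 7/7 mod 13. 7⁻¹ ≡ 2 (mod 13) since 7·2 = 14 ≡ 1, so λ ≡ 1.
  x = λ² - 0 - 7 = 1 - 7 ≡ 7; y = λ·(0 - 7) - 8 ≡ 11. → (7, 11)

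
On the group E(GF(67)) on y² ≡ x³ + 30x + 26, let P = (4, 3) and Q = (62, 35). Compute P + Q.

(4, 3) + (62, 35). λ = (35 - 3)/(62 - 4) ≡ 32/58 mod 67. 58⁻¹ ≡ 52 (mod 67) since 58·52 = 3016 ≡ 1, so λ ≡ 56.
  x = λ² - 4 - 62 = 3136 - 66 ≡ 55; y = λ·(4 - 55) - 3 ≡ 22. → (55, 22)

(55, 22)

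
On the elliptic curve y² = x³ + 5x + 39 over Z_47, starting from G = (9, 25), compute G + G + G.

Repeated addition: build up to 3G.
2G: tangent at (9, 25): λ = (3·9² + 5)/(2·25) ≡ 13/3. 3⁻¹ ≡ 16 (mod 47), so λ ≡ 13·16 ≡ 20.
  x = λ² - 9 - 9 = 400 - 18 ≡ 6; y = λ·(9 - 6) - 25 ≡ 35. → (6, 35)
3G: (6, 35) + (9, 25). λ = (25 - 35)/(9 - 6) ≡ 37/3 mod 47. 3⁻¹ ≡ 16 (mod 47), so λ ≡ 28.
  x = λ² - 6 - 9 = 784 - 15 ≡ 17; y = λ·(6 - 17) - 35 ≡ 33. → (17, 33)

(17, 33)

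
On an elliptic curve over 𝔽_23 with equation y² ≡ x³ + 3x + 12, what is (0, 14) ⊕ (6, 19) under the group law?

(0, 14) + (6, 19). λ = (19 - 14)/(6 - 0) ≡ 5/6 mod 23. 6⁻¹ ≡ 4 (mod 23) since 6·4 = 24 ≡ 1, so λ ≡ 20.
  x = λ² - 0 - 6 = 400 - 6 ≡ 3; y = λ·(0 - 3) - 14 ≡ 18. → (3, 18)

(3, 18)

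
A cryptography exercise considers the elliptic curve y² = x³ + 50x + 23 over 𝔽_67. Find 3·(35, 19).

(21, 63)

Write P = (35, 19).
Repeated addition: build up to 3P.
2P: tangent at (35, 19): λ = (3·35² + 50)/(2·19) ≡ 40/38. 38⁻¹ ≡ 30 (mod 67), so λ ≡ 40·30 ≡ 61.
  x = λ² - 35 - 35 = 3721 - 70 ≡ 33; y = λ·(35 - 33) - 19 ≡ 36. → (33, 36)
3P: (33, 36) + (35, 19). λ = (19 - 36)/(35 - 33) ≡ 50/2 mod 67. 2⁻¹ ≡ 34 (mod 67) since 2·34 = 68 ≡ 1, so λ ≡ 25.
  x = λ² - 33 - 35 = 625 - 68 ≡ 21; y = λ·(33 - 21) - 36 ≡ 63. → (21, 63)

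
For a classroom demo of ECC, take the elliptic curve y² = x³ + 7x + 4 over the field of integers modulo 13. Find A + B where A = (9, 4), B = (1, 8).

(9, 4) + (1, 8). λ = (8 - 4)/(1 - 9) ≡ 4/5 mod 13. 5⁻¹ ≡ 8 (mod 13) since 5·8 = 40 ≡ 1, so λ ≡ 6.
  x = λ² - 9 - 1 = 36 - 10 ≡ 0; y = λ·(9 - 0) - 4 ≡ 11. → (0, 11)

(0, 11)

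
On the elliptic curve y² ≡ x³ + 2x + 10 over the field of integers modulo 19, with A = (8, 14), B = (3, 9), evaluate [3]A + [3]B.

First 3A:
Repeated addition: build up to 3A.
2A: tangent at (8, 14): λ = (3·8² + 2)/(2·14) ≡ 4/9. 9⁻¹ ≡ 17 (mod 19) since 9·17 = 153 ≡ 1, so λ ≡ 4·17 ≡ 11.
  x = λ² - 8 - 8 = 121 - 16 ≡ 10; y = λ·(8 - 10) - 14 ≡ 2. → (10, 2)
3A: (10, 2) + (8, 14). λ = (14 - 2)/(8 - 10) ≡ 12/17 mod 19. 17⁻¹ ≡ 9 (mod 19), so λ ≡ 13.
  x = λ² - 10 - 8 = 169 - 18 ≡ 18; y = λ·(10 - 18) - 2 ≡ 8. → (18, 8)
3A = (18, 8).
Next 3B:
Repeated addition: build up to 3B.
2B: tangent at (3, 9): λ = (3·3² + 2)/(2·9) ≡ 10/18. 18⁻¹ ≡ 18 (mod 19), so λ ≡ 10·18 ≡ 9.
  x = λ² - 3 - 3 = 81 - 6 ≡ 18; y = λ·(3 - 18) - 9 ≡ 8. → (18, 8)
3B: (18, 8) + (3, 9). λ = (9 - 8)/(3 - 18) ≡ 1/4 mod 19. 4⁻¹ ≡ 5 (mod 19), so λ ≡ 5.
  x = λ² - 18 - 3 = 25 - 21 ≡ 4; y = λ·(18 - 4) - 8 ≡ 5. → (4, 5)
3B = (4, 5).
Finally 3A + 3B:
(18, 8) + (4, 5). λ = (5 - 8)/(4 - 18) ≡ 16/5 mod 19. 5⁻¹ ≡ 4 (mod 19), so λ ≡ 7.
  x = λ² - 18 - 4 = 49 - 22 ≡ 8; y = λ·(18 - 8) - 8 ≡ 5. → (8, 5)

(8, 5)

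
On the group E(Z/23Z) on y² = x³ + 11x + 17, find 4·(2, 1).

Write Q = (2, 1).
Repeated addition: build up to 4Q.
2Q: tangent at (2, 1): λ = (3·2² + 11)/(2·1) ≡ 0/2. 2⁻¹ ≡ 12 (mod 23), so λ ≡ 0·12 ≡ 0.
  x = λ² - 2 - 2 = 0 - 4 ≡ 19; y = λ·(2 - 19) - 1 ≡ 22. → (19, 22)
3Q: (19, 22) + (2, 1). λ = (1 - 22)/(2 - 19) ≡ 2/6 mod 23. 6⁻¹ ≡ 4 (mod 23) since 6·4 = 24 ≡ 1, so λ ≡ 8.
  x = λ² - 19 - 2 = 64 - 21 ≡ 20; y = λ·(19 - 20) - 22 ≡ 16. → (20, 16)
4Q: (20, 16) + (2, 1). λ = (1 - 16)/(2 - 20) ≡ 8/5 mod 23. 5⁻¹ ≡ 14 (mod 23) since 5·14 = 70 ≡ 1, so λ ≡ 20.
  x = λ² - 20 - 2 = 400 - 22 ≡ 10; y = λ·(20 - 10) - 16 ≡ 0. → (10, 0)

(10, 0)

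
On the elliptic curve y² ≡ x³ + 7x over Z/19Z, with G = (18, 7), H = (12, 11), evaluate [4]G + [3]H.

(12, 8)

First 4G:
Repeated addition: build up to 4G.
2G: tangent at (18, 7): λ = (3·18² + 7)/(2·7) ≡ 10/14. 14⁻¹ ≡ 15 (mod 19) since 14·15 = 210 ≡ 1, so λ ≡ 10·15 ≡ 17.
  x = λ² - 18 - 18 = 289 - 36 ≡ 6; y = λ·(18 - 6) - 7 ≡ 7. → (6, 7)
3G: (6, 7) + (18, 7). λ = (7 - 7)/(18 - 6) ≡ 0/12 mod 19. 12⁻¹ ≡ 8 (mod 19), so λ ≡ 0.
  x = λ² - 6 - 18 = 0 - 24 ≡ 14; y = λ·(6 - 14) - 7 ≡ 12. → (14, 12)
4G: (14, 12) + (18, 7). λ = (7 - 12)/(18 - 14) ≡ 14/4 mod 19. 4⁻¹ ≡ 5 (mod 19), so λ ≡ 13.
  x = λ² - 14 - 18 = 169 - 32 ≡ 4; y = λ·(14 - 4) - 12 ≡ 4. → (4, 4)
4G = (4, 4).
Next 3H:
Repeated addition: build up to 3H.
2H: tangent at (12, 11): λ = (3·12² + 7)/(2·11) ≡ 2/3. 3⁻¹ ≡ 13 (mod 19), so λ ≡ 2·13 ≡ 7.
  x = λ² - 12 - 12 = 49 - 24 ≡ 6; y = λ·(12 - 6) - 11 ≡ 12. → (6, 12)
3H: (6, 12) + (12, 11). λ = (11 - 12)/(12 - 6) ≡ 18/6 mod 19. 6⁻¹ ≡ 16 (mod 19) since 6·16 = 96 ≡ 1, so λ ≡ 3.
  x = λ² - 6 - 12 = 9 - 18 ≡ 10; y = λ·(6 - 10) - 12 ≡ 14. → (10, 14)
3H = (10, 14).
Finally 4G + 3H:
(4, 4) + (10, 14). λ = (14 - 4)/(10 - 4) ≡ 10/6 mod 19. 6⁻¹ ≡ 16 (mod 19) since 6·16 = 96 ≡ 1, so λ ≡ 8.
  x = λ² - 4 - 10 = 64 - 14 ≡ 12; y = λ·(4 - 12) - 4 ≡ 8. → (12, 8)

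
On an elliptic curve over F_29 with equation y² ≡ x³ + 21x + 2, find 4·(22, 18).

(4, 11)

Write Q = (22, 18).
Double-and-add on 4 = (100)₂. Start with Q = (22, 18) for the leading 1-bit.
double: tangent at (22, 18): λ = (3·22² + 21)/(2·18) ≡ 23/7. 7⁻¹ ≡ 25 (mod 29) since 7·25 = 175 ≡ 1, so λ ≡ 23·25 ≡ 24.
  x = λ² - 22 - 22 = 576 - 44 ≡ 10; y = λ·(22 - 10) - 18 ≡ 9. → (10, 9)
double: tangent at (10, 9): λ = (3·10² + 21)/(2·9) ≡ 2/18. 18⁻¹ ≡ 21 (mod 29), so λ ≡ 2·21 ≡ 13.
  x = λ² - 10 - 10 = 169 - 20 ≡ 4; y = λ·(10 - 4) - 9 ≡ 11. → (4, 11)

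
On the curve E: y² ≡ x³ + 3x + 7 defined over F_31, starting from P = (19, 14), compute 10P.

(9, 22)

Double-and-add on 10 = (1010)₂. Start with P = (19, 14) for the leading 1-bit.
double: tangent at (19, 14): λ = (3·19² + 3)/(2·14) ≡ 1/28. 28⁻¹ ≡ 10 (mod 31), so λ ≡ 1·10 ≡ 10.
  x = λ² - 19 - 19 = 100 - 38 ≡ 0; y = λ·(19 - 0) - 14 ≡ 21. → (0, 21)
double: tangent at (0, 21): λ = (3·0² + 3)/(2·21) ≡ 3/11. 11⁻¹ ≡ 17 (mod 31), so λ ≡ 3·17 ≡ 20.
  x = λ² - 0 - 0 = 400 - 0 ≡ 28; y = λ·(0 - 28) - 21 ≡ 8. → (28, 8)
add P: (28, 8) + (19, 14). λ = (14 - 8)/(19 - 28) ≡ 6/22 mod 31. 22⁻¹ ≡ 24 (mod 31), so λ ≡ 20.
  x = λ² - 28 - 19 = 400 - 47 ≡ 12; y = λ·(28 - 12) - 8 ≡ 2. → (12, 2)
double: tangent at (12, 2): λ = (3·12² + 3)/(2·2) ≡ 1/4. 4⁻¹ ≡ 8 (mod 31), so λ ≡ 1·8 ≡ 8.
  x = λ² - 12 - 12 = 64 - 24 ≡ 9; y = λ·(12 - 9) - 2 ≡ 22. → (9, 22)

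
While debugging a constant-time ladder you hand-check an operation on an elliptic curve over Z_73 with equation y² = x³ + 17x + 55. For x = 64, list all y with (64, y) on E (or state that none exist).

x³ + 17x + 55 = 263287 ≡ 49 (mod 73).
Square roots of 49 mod 73: 7 and 66 (since 7² = 49 ≡ 49).

7, 66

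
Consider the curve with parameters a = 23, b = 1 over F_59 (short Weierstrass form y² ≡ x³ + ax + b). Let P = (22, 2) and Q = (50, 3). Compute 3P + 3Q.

(15, 2)

First 3P:
Repeated addition: build up to 3P.
2P: tangent at (22, 2): λ = (3·22² + 23)/(2·2) ≡ 0/4. 4⁻¹ ≡ 15 (mod 59), so λ ≡ 0·15 ≡ 0.
  x = λ² - 22 - 22 = 0 - 44 ≡ 15; y = λ·(22 - 15) - 2 ≡ 57. → (15, 57)
3P: (15, 57) + (22, 2). λ = (2 - 57)/(22 - 15) ≡ 4/7 mod 59. 7⁻¹ ≡ 17 (mod 59), so λ ≡ 9.
  x = λ² - 15 - 22 = 81 - 37 ≡ 44; y = λ·(15 - 44) - 57 ≡ 36. → (44, 36)
3P = (44, 36).
Next 3Q:
Repeated addition: build up to 3Q.
2Q: tangent at (50, 3): λ = (3·50² + 23)/(2·3) ≡ 30/6. 6⁻¹ ≡ 10 (mod 59) since 6·10 = 60 ≡ 1, so λ ≡ 30·10 ≡ 5.
  x = λ² - 50 - 50 = 25 - 100 ≡ 43; y = λ·(50 - 43) - 3 ≡ 32. → (43, 32)
3Q: (43, 32) + (50, 3). λ = (3 - 32)/(50 - 43) ≡ 30/7 mod 59. 7⁻¹ ≡ 17 (mod 59), so λ ≡ 38.
  x = λ² - 43 - 50 = 1444 - 93 ≡ 53; y = λ·(43 - 53) - 32 ≡ 1. → (53, 1)
3Q = (53, 1).
Finally 3P + 3Q:
(44, 36) + (53, 1). λ = (1 - 36)/(53 - 44) ≡ 24/9 mod 59. 9⁻¹ ≡ 46 (mod 59), so λ ≡ 42.
  x = λ² - 44 - 53 = 1764 - 97 ≡ 15; y = λ·(44 - 15) - 36 ≡ 2. → (15, 2)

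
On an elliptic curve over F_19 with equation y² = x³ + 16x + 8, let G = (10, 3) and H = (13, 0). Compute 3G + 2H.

(17, 5)

First 3G:
Repeated addition: build up to 3G.
2G: tangent at (10, 3): λ = (3·10² + 16)/(2·3) ≡ 12/6. 6⁻¹ ≡ 16 (mod 19) since 6·16 = 96 ≡ 1, so λ ≡ 12·16 ≡ 2.
  x = λ² - 10 - 10 = 4 - 20 ≡ 3; y = λ·(10 - 3) - 3 ≡ 11. → (3, 11)
3G: (3, 11) + (10, 3). λ = (3 - 11)/(10 - 3) ≡ 11/7 mod 19. 7⁻¹ ≡ 11 (mod 19) since 7·11 = 77 ≡ 1, so λ ≡ 7.
  x = λ² - 3 - 10 = 49 - 13 ≡ 17; y = λ·(3 - 17) - 11 ≡ 5. → (17, 5)
3G = (17, 5).
Next 2H:
Repeated addition: build up to 2H.
2H: (13, 0) + (13, 0): same x and y₁ ≡ -y₂, so the sum is ∞.
2H = ∞.
Finally 3G + 2H:
(17, 5) + ∞ = (17, 5) (identity).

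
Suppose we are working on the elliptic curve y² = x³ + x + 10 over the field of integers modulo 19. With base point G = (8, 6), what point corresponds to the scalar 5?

Double-and-add on 5 = (101)₂. Start with G = (8, 6) for the leading 1-bit.
double: tangent at (8, 6): λ = (3·8² + 1)/(2·6) ≡ 3/12. 12⁻¹ ≡ 8 (mod 19), so λ ≡ 3·8 ≡ 5.
  x = λ² - 8 - 8 = 25 - 16 ≡ 9; y = λ·(8 - 9) - 6 ≡ 8. → (9, 8)
double: tangent at (9, 8): λ = (3·9² + 1)/(2·8) ≡ 16/16. 16⁻¹ ≡ 6 (mod 19) since 16·6 = 96 ≡ 1, so λ ≡ 16·6 ≡ 1.
  x = λ² - 9 - 9 = 1 - 18 ≡ 2; y = λ·(9 - 2) - 8 ≡ 18. → (2, 18)
add G: (2, 18) + (8, 6). λ = (6 - 18)/(8 - 2) ≡ 7/6 mod 19. 6⁻¹ ≡ 16 (mod 19), so λ ≡ 17.
  x = λ² - 2 - 8 = 289 - 10 ≡ 13; y = λ·(2 - 13) - 18 ≡ 4. → (13, 4)

(13, 4)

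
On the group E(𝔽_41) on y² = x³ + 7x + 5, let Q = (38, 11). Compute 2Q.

tangent at (38, 11): λ = (3·38² + 7)/(2·11) ≡ 34/22. 22⁻¹ ≡ 28 (mod 41), so λ ≡ 34·28 ≡ 9.
  x = λ² - 38 - 38 = 81 - 76 ≡ 5; y = λ·(38 - 5) - 11 ≡ 40. → (5, 40)

(5, 40)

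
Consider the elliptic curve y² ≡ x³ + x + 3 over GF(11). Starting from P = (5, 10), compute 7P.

Double-and-add on 7 = (111)₂. Start with P = (5, 10) for the leading 1-bit.
double: tangent at (5, 10): λ = (3·5² + 1)/(2·10) ≡ 10/9. 9⁻¹ ≡ 5 (mod 11), so λ ≡ 10·5 ≡ 6.
  x = λ² - 5 - 5 = 36 - 10 ≡ 4; y = λ·(5 - 4) - 10 ≡ 7. → (4, 7)
add P: (4, 7) + (5, 10). λ = (10 - 7)/(5 - 4) ≡ 3/1 mod 11. 1⁻¹ ≡ 1 (mod 11) since 1·1 = 1 ≡ 1, so λ ≡ 3.
  x = λ² - 4 - 5 = 9 - 9 ≡ 0; y = λ·(4 - 0) - 7 ≡ 5. → (0, 5)
double: tangent at (0, 5): λ = (3·0² + 1)/(2·5) ≡ 1/10. 10⁻¹ ≡ 10 (mod 11), so λ ≡ 1·10 ≡ 10.
  x = λ² - 0 - 0 = 100 - 0 ≡ 1; y = λ·(0 - 1) - 5 ≡ 7. → (1, 7)
add P: (1, 7) + (5, 10). λ = (10 - 7)/(5 - 1) ≡ 3/4 mod 11. 4⁻¹ ≡ 3 (mod 11), so λ ≡ 9.
  x = λ² - 1 - 5 = 81 - 6 ≡ 9; y = λ·(1 - 9) - 7 ≡ 9. → (9, 9)

(9, 9)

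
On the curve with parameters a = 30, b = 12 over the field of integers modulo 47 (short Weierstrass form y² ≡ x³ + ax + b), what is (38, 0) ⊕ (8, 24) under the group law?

(38, 0) + (8, 24). λ = (24 - 0)/(8 - 38) ≡ 24/17 mod 47. 17⁻¹ ≡ 36 (mod 47) since 17·36 = 612 ≡ 1, so λ ≡ 18.
  x = λ² - 38 - 8 = 324 - 46 ≡ 43; y = λ·(38 - 43) - 0 ≡ 4. → (43, 4)

(43, 4)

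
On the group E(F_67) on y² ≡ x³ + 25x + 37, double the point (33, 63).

(41, 13)

tangent at (33, 63): λ = (3·33² + 25)/(2·63) ≡ 9/59. 59⁻¹ ≡ 25 (mod 67) since 59·25 = 1475 ≡ 1, so λ ≡ 9·25 ≡ 24.
  x = λ² - 33 - 33 = 576 - 66 ≡ 41; y = λ·(33 - 41) - 63 ≡ 13. → (41, 13)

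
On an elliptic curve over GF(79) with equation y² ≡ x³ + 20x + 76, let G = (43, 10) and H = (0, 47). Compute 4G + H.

(29, 9)

First 4G:
Double-and-add on 4 = (100)₂. Start with G = (43, 10) for the leading 1-bit.
double: tangent at (43, 10): λ = (3·43² + 20)/(2·10) ≡ 37/20. 20⁻¹ ≡ 4 (mod 79), so λ ≡ 37·4 ≡ 69.
  x = λ² - 43 - 43 = 4761 - 86 ≡ 14; y = λ·(43 - 14) - 10 ≡ 16. → (14, 16)
double: tangent at (14, 16): λ = (3·14² + 20)/(2·16) ≡ 55/32. 32⁻¹ ≡ 42 (mod 79) since 32·42 = 1344 ≡ 1, so λ ≡ 55·42 ≡ 19.
  x = λ² - 14 - 14 = 361 - 28 ≡ 17; y = λ·(14 - 17) - 16 ≡ 6. → (17, 6)
4G = (17, 6).
Finally 4G + H:
(17, 6) + (0, 47). λ = (47 - 6)/(0 - 17) ≡ 41/62 mod 79. 62⁻¹ ≡ 65 (mod 79), so λ ≡ 58.
  x = λ² - 17 - 0 = 3364 - 17 ≡ 29; y = λ·(17 - 29) - 6 ≡ 9. → (29, 9)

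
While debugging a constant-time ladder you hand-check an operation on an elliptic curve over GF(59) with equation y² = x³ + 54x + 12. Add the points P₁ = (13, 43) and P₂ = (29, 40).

(13, 43) + (29, 40). λ = (40 - 43)/(29 - 13) ≡ 56/16 mod 59. 16⁻¹ ≡ 48 (mod 59) since 16·48 = 768 ≡ 1, so λ ≡ 33.
  x = λ² - 13 - 29 = 1089 - 42 ≡ 44; y = λ·(13 - 44) - 43 ≡ 55. → (44, 55)

(44, 55)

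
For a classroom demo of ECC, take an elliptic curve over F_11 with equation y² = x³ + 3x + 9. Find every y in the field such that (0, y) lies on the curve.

x³ + 3x + 9 = 9 ≡ 9 (mod 11).
Square roots of 9 mod 11: 3 and 8 (since 3² = 9 ≡ 9).

3, 8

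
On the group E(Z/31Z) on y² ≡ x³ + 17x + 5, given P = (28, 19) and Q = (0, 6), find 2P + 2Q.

(23, 15)

First 2P:
Repeated addition: build up to 2P.
2P: tangent at (28, 19): λ = (3·28² + 17)/(2·19) ≡ 13/7. 7⁻¹ ≡ 9 (mod 31), so λ ≡ 13·9 ≡ 24.
  x = λ² - 28 - 28 = 576 - 56 ≡ 24; y = λ·(28 - 24) - 19 ≡ 15. → (24, 15)
2P = (24, 15).
Next 2Q:
Repeated addition: build up to 2Q.
2Q: tangent at (0, 6): λ = (3·0² + 17)/(2·6) ≡ 17/12. 12⁻¹ ≡ 13 (mod 31) since 12·13 = 156 ≡ 1, so λ ≡ 17·13 ≡ 4.
  x = λ² - 0 - 0 = 16 - 0 ≡ 16; y = λ·(0 - 16) - 6 ≡ 23. → (16, 23)
2Q = (16, 23).
Finally 2P + 2Q:
(24, 15) + (16, 23). λ = (23 - 15)/(16 - 24) ≡ 8/23 mod 31. 23⁻¹ ≡ 27 (mod 31), so λ ≡ 30.
  x = λ² - 24 - 16 = 900 - 40 ≡ 23; y = λ·(24 - 23) - 15 ≡ 15. → (23, 15)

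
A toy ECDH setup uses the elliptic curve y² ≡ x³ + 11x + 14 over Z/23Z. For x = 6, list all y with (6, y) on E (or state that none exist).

none

x³ + 11x + 14 = 296 ≡ 20 (mod 23).
20 is a non-residue mod 23; no y exists.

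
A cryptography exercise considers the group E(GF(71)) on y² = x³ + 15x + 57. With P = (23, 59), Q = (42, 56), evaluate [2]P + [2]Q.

First 2P:
Repeated addition: build up to 2P.
2P: tangent at (23, 59): λ = (3·23² + 15)/(2·59) ≡ 40/47. 47⁻¹ ≡ 68 (mod 71) since 47·68 = 3196 ≡ 1, so λ ≡ 40·68 ≡ 22.
  x = λ² - 23 - 23 = 484 - 46 ≡ 12; y = λ·(23 - 12) - 59 ≡ 41. → (12, 41)
2P = (12, 41).
Next 2Q:
Repeated addition: build up to 2Q.
2Q: tangent at (42, 56): λ = (3·42² + 15)/(2·56) ≡ 53/41. 41⁻¹ ≡ 26 (mod 71), so λ ≡ 53·26 ≡ 29.
  x = λ² - 42 - 42 = 841 - 84 ≡ 47; y = λ·(42 - 47) - 56 ≡ 12. → (47, 12)
2Q = (47, 12).
Finally 2P + 2Q:
(12, 41) + (47, 12). λ = (12 - 41)/(47 - 12) ≡ 42/35 mod 71. 35⁻¹ ≡ 69 (mod 71), so λ ≡ 58.
  x = λ² - 12 - 47 = 3364 - 59 ≡ 39; y = λ·(12 - 39) - 41 ≡ 26. → (39, 26)

(39, 26)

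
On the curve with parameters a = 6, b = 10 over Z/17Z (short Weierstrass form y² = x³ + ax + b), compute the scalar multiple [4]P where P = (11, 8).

(10, 13)

Repeated addition: build up to 4P.
2P: tangent at (11, 8): λ = (3·11² + 6)/(2·8) ≡ 12/16. 16⁻¹ ≡ 16 (mod 17), so λ ≡ 12·16 ≡ 5.
  x = λ² - 11 - 11 = 25 - 22 ≡ 3; y = λ·(11 - 3) - 8 ≡ 15. → (3, 15)
3P: (3, 15) + (11, 8). λ = (8 - 15)/(11 - 3) ≡ 10/8 mod 17. 8⁻¹ ≡ 15 (mod 17), so λ ≡ 14.
  x = λ² - 3 - 11 = 196 - 14 ≡ 12; y = λ·(3 - 12) - 15 ≡ 12. → (12, 12)
4P: (12, 12) + (11, 8). λ = (8 - 12)/(11 - 12) ≡ 13/16 mod 17. 16⁻¹ ≡ 16 (mod 17) since 16·16 = 256 ≡ 1, so λ ≡ 4.
  x = λ² - 12 - 11 = 16 - 23 ≡ 10; y = λ·(12 - 10) - 12 ≡ 13. → (10, 13)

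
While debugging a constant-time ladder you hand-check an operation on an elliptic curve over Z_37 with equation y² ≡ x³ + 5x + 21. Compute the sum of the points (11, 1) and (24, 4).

(13, 27)

(11, 1) + (24, 4). λ = (4 - 1)/(24 - 11) ≡ 3/13 mod 37. 13⁻¹ ≡ 20 (mod 37), so λ ≡ 23.
  x = λ² - 11 - 24 = 529 - 35 ≡ 13; y = λ·(11 - 13) - 1 ≡ 27. → (13, 27)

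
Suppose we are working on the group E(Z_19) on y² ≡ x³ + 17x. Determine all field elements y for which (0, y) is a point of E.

0

x³ + 17x + 0 = 0 ≡ 0 (mod 19).
Only y = 0 satisfies y² ≡ 0.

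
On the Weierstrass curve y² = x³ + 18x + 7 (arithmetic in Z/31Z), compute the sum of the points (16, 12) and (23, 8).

(17, 24)

(16, 12) + (23, 8). λ = (8 - 12)/(23 - 16) ≡ 27/7 mod 31. 7⁻¹ ≡ 9 (mod 31) since 7·9 = 63 ≡ 1, so λ ≡ 26.
  x = λ² - 16 - 23 = 676 - 39 ≡ 17; y = λ·(16 - 17) - 12 ≡ 24. → (17, 24)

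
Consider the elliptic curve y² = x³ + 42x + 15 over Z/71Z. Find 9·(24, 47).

Write Q = (24, 47).
Double-and-add on 9 = (1001)₂. Start with Q = (24, 47) for the leading 1-bit.
double: tangent at (24, 47): λ = (3·24² + 42)/(2·47) ≡ 66/23. 23⁻¹ ≡ 34 (mod 71) since 23·34 = 782 ≡ 1, so λ ≡ 66·34 ≡ 43.
  x = λ² - 24 - 24 = 1849 - 48 ≡ 26; y = λ·(24 - 26) - 47 ≡ 9. → (26, 9)
double: tangent at (26, 9): λ = (3·26² + 42)/(2·9) ≡ 11/18. 18⁻¹ ≡ 4 (mod 71), so λ ≡ 11·4 ≡ 44.
  x = λ² - 26 - 26 = 1936 - 52 ≡ 38; y = λ·(26 - 38) - 9 ≡ 31. → (38, 31)
double: tangent at (38, 31): λ = (3·38² + 42)/(2·31) ≡ 43/62. 62⁻¹ ≡ 63 (mod 71), so λ ≡ 43·63 ≡ 11.
  x = λ² - 38 - 38 = 121 - 76 ≡ 45; y = λ·(38 - 45) - 31 ≡ 34. → (45, 34)
add Q: (45, 34) + (24, 47). λ = (47 - 34)/(24 - 45) ≡ 13/50 mod 71. 50⁻¹ ≡ 27 (mod 71), so λ ≡ 67.
  x = λ² - 45 - 24 = 4489 - 69 ≡ 18; y = λ·(45 - 18) - 34 ≡ 0. → (18, 0)

(18, 0)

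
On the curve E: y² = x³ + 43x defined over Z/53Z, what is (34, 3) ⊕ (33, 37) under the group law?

(34, 3) + (33, 37). λ = (37 - 3)/(33 - 34) ≡ 34/52 mod 53. 52⁻¹ ≡ 52 (mod 53), so λ ≡ 19.
  x = λ² - 34 - 33 = 361 - 67 ≡ 29; y = λ·(34 - 29) - 3 ≡ 39. → (29, 39)

(29, 39)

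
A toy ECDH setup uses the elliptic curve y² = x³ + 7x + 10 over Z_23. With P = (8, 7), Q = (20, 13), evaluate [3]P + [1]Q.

(5, 20)

First 3P:
Repeated addition: build up to 3P.
2P: tangent at (8, 7): λ = (3·8² + 7)/(2·7) ≡ 15/14. 14⁻¹ ≡ 5 (mod 23) since 14·5 = 70 ≡ 1, so λ ≡ 15·5 ≡ 6.
  x = λ² - 8 - 8 = 36 - 16 ≡ 20; y = λ·(8 - 20) - 7 ≡ 13. → (20, 13)
3P: (20, 13) + (8, 7). λ = (7 - 13)/(8 - 20) ≡ 17/11 mod 23. 11⁻¹ ≡ 21 (mod 23) since 11·21 = 231 ≡ 1, so λ ≡ 12.
  x = λ² - 20 - 8 = 144 - 28 ≡ 1; y = λ·(20 - 1) - 13 ≡ 8. → (1, 8)
3P = (1, 8).
Finally 3P + Q:
(1, 8) + (20, 13). λ = (13 - 8)/(20 - 1) ≡ 5/19 mod 23. 19⁻¹ ≡ 17 (mod 23) since 19·17 = 323 ≡ 1, so λ ≡ 16.
  x = λ² - 1 - 20 = 256 - 21 ≡ 5; y = λ·(1 - 5) - 8 ≡ 20. → (5, 20)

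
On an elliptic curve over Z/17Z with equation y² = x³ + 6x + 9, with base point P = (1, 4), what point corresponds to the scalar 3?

Repeated addition: build up to 3P.
2P: tangent at (1, 4): λ = (3·1² + 6)/(2·4) ≡ 9/8. 8⁻¹ ≡ 15 (mod 17), so λ ≡ 9·15 ≡ 16.
  x = λ² - 1 - 1 = 256 - 2 ≡ 16; y = λ·(1 - 16) - 4 ≡ 11. → (16, 11)
3P: (16, 11) + (1, 4). λ = (4 - 11)/(1 - 16) ≡ 10/2 mod 17. 2⁻¹ ≡ 9 (mod 17) since 2·9 = 18 ≡ 1, so λ ≡ 5.
  x = λ² - 16 - 1 = 25 - 17 ≡ 8; y = λ·(16 - 8) - 11 ≡ 12. → (8, 12)

(8, 12)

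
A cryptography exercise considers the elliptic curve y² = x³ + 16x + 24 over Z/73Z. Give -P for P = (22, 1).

(22, 72)

-(22, 1) = (22, -1 mod 73) = (22, 72).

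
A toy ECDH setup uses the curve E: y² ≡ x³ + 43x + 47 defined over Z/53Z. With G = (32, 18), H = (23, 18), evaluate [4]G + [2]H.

First 4G:
Double-and-add on 4 = (100)₂. Start with G = (32, 18) for the leading 1-bit.
double: tangent at (32, 18): λ = (3·32² + 43)/(2·18) ≡ 41/36. 36⁻¹ ≡ 28 (mod 53), so λ ≡ 41·28 ≡ 35.
  x = λ² - 32 - 32 = 1225 - 64 ≡ 48; y = λ·(32 - 48) - 18 ≡ 5. → (48, 5)
double: tangent at (48, 5): λ = (3·48² + 43)/(2·5) ≡ 12/10. 10⁻¹ ≡ 16 (mod 53), so λ ≡ 12·16 ≡ 33.
  x = λ² - 48 - 48 = 1089 - 96 ≡ 39; y = λ·(48 - 39) - 5 ≡ 27. → (39, 27)
4G = (39, 27).
Next 2H:
Repeated addition: build up to 2H.
2H: tangent at (23, 18): λ = (3·23² + 43)/(2·18) ≡ 40/36. 36⁻¹ ≡ 28 (mod 53) since 36·28 = 1008 ≡ 1, so λ ≡ 40·28 ≡ 7.
  x = λ² - 23 - 23 = 49 - 46 ≡ 3; y = λ·(23 - 3) - 18 ≡ 16. → (3, 16)
2H = (3, 16).
Finally 4G + 2H:
(39, 27) + (3, 16). λ = (16 - 27)/(3 - 39) ≡ 42/17 mod 53. 17⁻¹ ≡ 25 (mod 53) since 17·25 = 425 ≡ 1, so λ ≡ 43.
  x = λ² - 39 - 3 = 1849 - 42 ≡ 5; y = λ·(39 - 5) - 27 ≡ 4. → (5, 4)

(5, 4)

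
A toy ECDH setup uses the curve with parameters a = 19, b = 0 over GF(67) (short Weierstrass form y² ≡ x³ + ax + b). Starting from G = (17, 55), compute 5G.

(60, 23)

Repeated addition: build up to 5G.
2G: tangent at (17, 55): λ = (3·17² + 19)/(2·55) ≡ 15/43. 43⁻¹ ≡ 53 (mod 67) since 43·53 = 2279 ≡ 1, so λ ≡ 15·53 ≡ 58.
  x = λ² - 17 - 17 = 3364 - 34 ≡ 47; y = λ·(17 - 47) - 55 ≡ 14. → (47, 14)
3G: (47, 14) + (17, 55). λ = (55 - 14)/(17 - 47) ≡ 41/37 mod 67. 37⁻¹ ≡ 29 (mod 67) since 37·29 = 1073 ≡ 1, so λ ≡ 50.
  x = λ² - 47 - 17 = 2500 - 64 ≡ 24; y = λ·(47 - 24) - 14 ≡ 64. → (24, 64)
4G: (24, 64) + (17, 55). λ = (55 - 64)/(17 - 24) ≡ 58/60 mod 67. 60⁻¹ ≡ 19 (mod 67) since 60·19 = 1140 ≡ 1, so λ ≡ 30.
  x = λ² - 24 - 17 = 900 - 41 ≡ 55; y = λ·(24 - 55) - 64 ≡ 11. → (55, 11)
5G: (55, 11) + (17, 55). λ = (55 - 11)/(17 - 55) ≡ 44/29 mod 67. 29⁻¹ ≡ 37 (mod 67), so λ ≡ 20.
  x = λ² - 55 - 17 = 400 - 72 ≡ 60; y = λ·(55 - 60) - 11 ≡ 23. → (60, 23)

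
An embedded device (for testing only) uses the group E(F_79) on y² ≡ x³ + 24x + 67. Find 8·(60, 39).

Write G = (60, 39).
Repeated addition: build up to 8G.
2G: tangent at (60, 39): λ = (3·60² + 24)/(2·39) ≡ 1/78. 78⁻¹ ≡ 78 (mod 79) since 78·78 = 6084 ≡ 1, so λ ≡ 1·78 ≡ 78.
  x = λ² - 60 - 60 = 6084 - 120 ≡ 39; y = λ·(60 - 39) - 39 ≡ 19. → (39, 19)
3G: (39, 19) + (60, 39). λ = (39 - 19)/(60 - 39) ≡ 20/21 mod 79. 21⁻¹ ≡ 64 (mod 79) since 21·64 = 1344 ≡ 1, so λ ≡ 16.
  x = λ² - 39 - 60 = 256 - 99 ≡ 78; y = λ·(39 - 78) - 19 ≡ 68. → (78, 68)
4G: (78, 68) + (60, 39). λ = (39 - 68)/(60 - 78) ≡ 50/61 mod 79. 61⁻¹ ≡ 57 (mod 79), so λ ≡ 6.
  x = λ² - 78 - 60 = 36 - 138 ≡ 56; y = λ·(78 - 56) - 68 ≡ 64. → (56, 64)
5G: (56, 64) + (60, 39). λ = (39 - 64)/(60 - 56) ≡ 54/4 mod 79. 4⁻¹ ≡ 20 (mod 79), so λ ≡ 53.
  x = λ² - 56 - 60 = 2809 - 116 ≡ 7; y = λ·(56 - 7) - 64 ≡ 5. → (7, 5)
6G: (7, 5) + (60, 39). λ = (39 - 5)/(60 - 7) ≡ 34/53 mod 79. 53⁻¹ ≡ 3 (mod 79), so λ ≡ 23.
  x = λ² - 7 - 60 = 529 - 67 ≡ 67; y = λ·(7 - 67) - 5 ≡ 37. → (67, 37)
7G: (67, 37) + (60, 39). λ = (39 - 37)/(60 - 67) ≡ 2/72 mod 79. 72⁻¹ ≡ 45 (mod 79) since 72·45 = 3240 ≡ 1, so λ ≡ 11.
  x = λ² - 67 - 60 = 121 - 127 ≡ 73; y = λ·(67 - 73) - 37 ≡ 55. → (73, 55)
8G: (73, 55) + (60, 39). λ = (39 - 55)/(60 - 73) ≡ 63/66 mod 79. 66⁻¹ ≡ 6 (mod 79), so λ ≡ 62.
  x = λ² - 73 - 60 = 3844 - 133 ≡ 77; y = λ·(73 - 77) - 55 ≡ 13. → (77, 13)

(77, 13)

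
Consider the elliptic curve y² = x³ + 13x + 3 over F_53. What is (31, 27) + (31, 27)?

(34, 30)

tangent at (31, 27): λ = (3·31² + 13)/(2·27) ≡ 34/1. 1⁻¹ ≡ 1 (mod 53) since 1·1 = 1 ≡ 1, so λ ≡ 34·1 ≡ 34.
  x = λ² - 31 - 31 = 1156 - 62 ≡ 34; y = λ·(31 - 34) - 27 ≡ 30. → (34, 30)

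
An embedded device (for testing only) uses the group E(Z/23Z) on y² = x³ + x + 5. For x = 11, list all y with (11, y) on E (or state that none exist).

x³ + 1x + 5 = 1347 ≡ 13 (mod 23).
Square roots of 13 mod 23: 6 and 17 (since 6² = 36 ≡ 13).

6, 17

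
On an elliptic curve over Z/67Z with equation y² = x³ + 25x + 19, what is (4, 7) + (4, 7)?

tangent at (4, 7): λ = (3·4² + 25)/(2·7) ≡ 6/14. 14⁻¹ ≡ 24 (mod 67) since 14·24 = 336 ≡ 1, so λ ≡ 6·24 ≡ 10.
  x = λ² - 4 - 4 = 100 - 8 ≡ 25; y = λ·(4 - 25) - 7 ≡ 51. → (25, 51)

(25, 51)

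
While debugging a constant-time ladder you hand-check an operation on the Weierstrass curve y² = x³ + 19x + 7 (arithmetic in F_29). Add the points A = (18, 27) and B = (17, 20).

(14, 1)

(18, 27) + (17, 20). λ = (20 - 27)/(17 - 18) ≡ 22/28 mod 29. 28⁻¹ ≡ 28 (mod 29) since 28·28 = 784 ≡ 1, so λ ≡ 7.
  x = λ² - 18 - 17 = 49 - 35 ≡ 14; y = λ·(18 - 14) - 27 ≡ 1. → (14, 1)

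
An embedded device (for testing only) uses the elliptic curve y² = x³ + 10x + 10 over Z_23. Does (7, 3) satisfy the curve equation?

y² = 3² ≡ 9; x³ + 10x + 10 = 423 ≡ 9 (mod 23). 9 = 9.

yes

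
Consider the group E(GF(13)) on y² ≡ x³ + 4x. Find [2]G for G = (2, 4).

(0, 0)

tangent at (2, 4): λ = (3·2² + 4)/(2·4) ≡ 3/8. 8⁻¹ ≡ 5 (mod 13) since 8·5 = 40 ≡ 1, so λ ≡ 3·5 ≡ 2.
  x = λ² - 2 - 2 = 4 - 4 ≡ 0; y = λ·(2 - 0) - 4 ≡ 0. → (0, 0)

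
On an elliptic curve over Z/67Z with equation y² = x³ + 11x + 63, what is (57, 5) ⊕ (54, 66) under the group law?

(57, 5) + (54, 66). λ = (66 - 5)/(54 - 57) ≡ 61/64 mod 67. 64⁻¹ ≡ 22 (mod 67), so λ ≡ 2.
  x = λ² - 57 - 54 = 4 - 111 ≡ 27; y = λ·(57 - 27) - 5 ≡ 55. → (27, 55)

(27, 55)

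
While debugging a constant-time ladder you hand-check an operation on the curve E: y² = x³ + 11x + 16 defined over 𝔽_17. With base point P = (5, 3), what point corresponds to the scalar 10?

Double-and-add on 10 = (1010)₂. Start with P = (5, 3) for the leading 1-bit.
double: tangent at (5, 3): λ = (3·5² + 11)/(2·3) ≡ 1/6. 6⁻¹ ≡ 3 (mod 17), so λ ≡ 1·3 ≡ 3.
  x = λ² - 5 - 5 = 9 - 10 ≡ 16; y = λ·(5 - 16) - 3 ≡ 15. → (16, 15)
double: tangent at (16, 15): λ = (3·16² + 11)/(2·15) ≡ 14/13. 13⁻¹ ≡ 4 (mod 17) since 13·4 = 52 ≡ 1, so λ ≡ 14·4 ≡ 5.
  x = λ² - 16 - 16 = 25 - 32 ≡ 10; y = λ·(16 - 10) - 15 ≡ 15. → (10, 15)
add P: (10, 15) + (5, 3). λ = (3 - 15)/(5 - 10) ≡ 5/12 mod 17. 12⁻¹ ≡ 10 (mod 17) since 12·10 = 120 ≡ 1, so λ ≡ 16.
  x = λ² - 10 - 5 = 256 - 15 ≡ 3; y = λ·(10 - 3) - 15 ≡ 12. → (3, 12)
double: tangent at (3, 12): λ = (3·3² + 11)/(2·12) ≡ 4/7. 7⁻¹ ≡ 5 (mod 17), so λ ≡ 4·5 ≡ 3.
  x = λ² - 3 - 3 = 9 - 6 ≡ 3; y = λ·(3 - 3) - 12 ≡ 5. → (3, 5)

(3, 5)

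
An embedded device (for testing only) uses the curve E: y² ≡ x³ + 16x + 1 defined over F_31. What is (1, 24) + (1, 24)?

tangent at (1, 24): λ = (3·1² + 16)/(2·24) ≡ 19/17. 17⁻¹ ≡ 11 (mod 31) since 17·11 = 187 ≡ 1, so λ ≡ 19·11 ≡ 23.
  x = λ² - 1 - 1 = 529 - 2 ≡ 0; y = λ·(1 - 0) - 24 ≡ 30. → (0, 30)

(0, 30)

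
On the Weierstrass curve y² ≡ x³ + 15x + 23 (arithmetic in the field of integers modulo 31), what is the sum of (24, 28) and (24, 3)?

O

The two points share x = 24 and their y-coordinates satisfy 28 + 3 ≡ 0 (mod 31), so they are inverses. Their sum is ∞.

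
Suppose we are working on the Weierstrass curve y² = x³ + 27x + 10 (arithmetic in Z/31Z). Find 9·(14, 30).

Write G = (14, 30).
Repeated addition: build up to 9G.
2G: tangent at (14, 30): λ = (3·14² + 27)/(2·30) ≡ 26/29. 29⁻¹ ≡ 15 (mod 31), so λ ≡ 26·15 ≡ 18.
  x = λ² - 14 - 14 = 324 - 28 ≡ 17; y = λ·(14 - 17) - 30 ≡ 9. → (17, 9)
3G: (17, 9) + (14, 30). λ = (30 - 9)/(14 - 17) ≡ 21/28 mod 31. 28⁻¹ ≡ 10 (mod 31), so λ ≡ 24.
  x = λ² - 17 - 14 = 576 - 31 ≡ 18; y = λ·(17 - 18) - 9 ≡ 29. → (18, 29)
4G: (18, 29) + (14, 30). λ = (30 - 29)/(14 - 18) ≡ 1/27 mod 31. 27⁻¹ ≡ 23 (mod 31), so λ ≡ 23.
  x = λ² - 18 - 14 = 529 - 32 ≡ 1; y = λ·(18 - 1) - 29 ≡ 21. → (1, 21)
5G: (1, 21) + (14, 30). λ = (30 - 21)/(14 - 1) ≡ 9/13 mod 31. 13⁻¹ ≡ 12 (mod 31) since 13·12 = 156 ≡ 1, so λ ≡ 15.
  x = λ² - 1 - 14 = 225 - 15 ≡ 24; y = λ·(1 - 24) - 21 ≡ 6. → (24, 6)
6G: (24, 6) + (14, 30). λ = (30 - 6)/(14 - 24) ≡ 24/21 mod 31. 21⁻¹ ≡ 3 (mod 31) since 21·3 = 63 ≡ 1, so λ ≡ 10.
  x = λ² - 24 - 14 = 100 - 38 ≡ 0; y = λ·(24 - 0) - 6 ≡ 17. → (0, 17)
7G: (0, 17) + (14, 30). λ = (30 - 17)/(14 - 0) ≡ 13/14 mod 31. 14⁻¹ ≡ 20 (mod 31), so λ ≡ 12.
  x = λ² - 0 - 14 = 144 - 14 ≡ 6; y = λ·(0 - 6) - 17 ≡ 4. → (6, 4)
8G: (6, 4) + (14, 30). λ = (30 - 4)/(14 - 6) ≡ 26/8 mod 31. 8⁻¹ ≡ 4 (mod 31) since 8·4 = 32 ≡ 1, so λ ≡ 11.
  x = λ² - 6 - 14 = 121 - 20 ≡ 8; y = λ·(6 - 8) - 4 ≡ 5. → (8, 5)
9G: (8, 5) + (14, 30). λ = (30 - 5)/(14 - 8) ≡ 25/6 mod 31. 6⁻¹ ≡ 26 (mod 31), so λ ≡ 30.
  x = λ² - 8 - 14 = 900 - 22 ≡ 10; y = λ·(8 - 10) - 5 ≡ 28. → (10, 28)

(10, 28)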